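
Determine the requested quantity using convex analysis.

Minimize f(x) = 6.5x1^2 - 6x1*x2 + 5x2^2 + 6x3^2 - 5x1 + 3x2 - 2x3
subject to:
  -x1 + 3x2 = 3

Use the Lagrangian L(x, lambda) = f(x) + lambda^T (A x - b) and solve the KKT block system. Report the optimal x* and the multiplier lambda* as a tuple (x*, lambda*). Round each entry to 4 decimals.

Form the Lagrangian:
  L(x, lambda) = (1/2) x^T Q x + c^T x + lambda^T (A x - b)
Stationarity (grad_x L = 0): Q x + c + A^T lambda = 0.
Primal feasibility: A x = b.

This gives the KKT block system:
  [ Q   A^T ] [ x     ]   [-c ]
  [ A    0  ] [ lambda ] = [ b ]

Solving the linear system:
  x*      = (0.6593, 1.2198, 0.1667)
  lambda* = (-3.7473)
  f(x*)   = 5.6355

x* = (0.6593, 1.2198, 0.1667), lambda* = (-3.7473)


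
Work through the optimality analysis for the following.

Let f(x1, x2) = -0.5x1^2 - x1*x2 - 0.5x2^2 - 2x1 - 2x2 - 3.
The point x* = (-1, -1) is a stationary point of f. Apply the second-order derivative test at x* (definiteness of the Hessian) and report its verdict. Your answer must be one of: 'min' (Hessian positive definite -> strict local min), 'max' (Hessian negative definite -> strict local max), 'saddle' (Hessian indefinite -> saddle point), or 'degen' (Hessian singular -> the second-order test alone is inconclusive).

Compute the Hessian H = grad^2 f:
  H = [[-1, -1], [-1, -1]]
Verify stationarity: grad f(x*) = H x* + g = (0, 0).
Eigenvalues of H: -2, 0.
H has a zero eigenvalue (singular; negative semidefinite but not definite), so H is neither positive definite, negative definite, nor indefinite. The second-order test alone is inconclusive -> degen.
(Indeed, f is constant along the null direction of H through x*, so x* is not a strict local extremum.)

degen


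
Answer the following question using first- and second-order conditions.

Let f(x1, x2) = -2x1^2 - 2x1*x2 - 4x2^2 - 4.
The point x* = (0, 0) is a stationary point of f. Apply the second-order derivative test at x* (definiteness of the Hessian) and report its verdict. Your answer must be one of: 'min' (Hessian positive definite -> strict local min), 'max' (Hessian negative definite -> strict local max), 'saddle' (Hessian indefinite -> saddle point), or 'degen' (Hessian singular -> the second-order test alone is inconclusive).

Compute the Hessian H = grad^2 f:
  H = [[-4, -2], [-2, -8]]
Verify stationarity: grad f(x*) = H x* + g = (0, 0).
Eigenvalues of H: -8.8284, -3.1716.
Both eigenvalues < 0, so H is negative definite -> x* is a strict local max.

max


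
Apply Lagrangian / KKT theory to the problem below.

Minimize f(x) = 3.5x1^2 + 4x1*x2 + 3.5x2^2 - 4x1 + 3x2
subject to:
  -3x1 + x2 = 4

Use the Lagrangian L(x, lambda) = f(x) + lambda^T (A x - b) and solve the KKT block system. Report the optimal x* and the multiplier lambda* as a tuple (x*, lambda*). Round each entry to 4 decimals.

Form the Lagrangian:
  L(x, lambda) = (1/2) x^T Q x + c^T x + lambda^T (A x - b)
Stationarity (grad_x L = 0): Q x + c + A^T lambda = 0.
Primal feasibility: A x = b.

This gives the KKT block system:
  [ Q   A^T ] [ x     ]   [-c ]
  [ A    0  ] [ lambda ] = [ b ]

Solving the linear system:
  x*      = (-1.117, 0.6489)
  lambda* = (-3.0745)
  f(x*)   = 9.3564

x* = (-1.117, 0.6489), lambda* = (-3.0745)


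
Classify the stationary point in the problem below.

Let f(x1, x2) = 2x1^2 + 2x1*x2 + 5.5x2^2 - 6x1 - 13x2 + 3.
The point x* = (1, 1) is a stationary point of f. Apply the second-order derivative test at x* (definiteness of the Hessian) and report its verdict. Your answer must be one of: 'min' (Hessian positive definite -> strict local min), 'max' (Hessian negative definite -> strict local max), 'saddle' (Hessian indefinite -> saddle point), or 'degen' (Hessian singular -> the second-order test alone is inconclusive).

Compute the Hessian H = grad^2 f:
  H = [[4, 2], [2, 11]]
Verify stationarity: grad f(x*) = H x* + g = (0, 0).
Eigenvalues of H: 3.4689, 11.5311.
Both eigenvalues > 0, so H is positive definite -> x* is a strict local min.

min


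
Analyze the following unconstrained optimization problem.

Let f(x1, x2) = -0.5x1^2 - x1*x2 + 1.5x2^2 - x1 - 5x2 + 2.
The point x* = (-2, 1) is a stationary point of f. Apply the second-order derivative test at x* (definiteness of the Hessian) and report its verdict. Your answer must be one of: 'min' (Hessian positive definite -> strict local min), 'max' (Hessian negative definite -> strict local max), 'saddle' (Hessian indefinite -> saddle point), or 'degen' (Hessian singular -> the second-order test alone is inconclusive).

Compute the Hessian H = grad^2 f:
  H = [[-1, -1], [-1, 3]]
Verify stationarity: grad f(x*) = H x* + g = (0, 0).
Eigenvalues of H: -1.2361, 3.2361.
Eigenvalues have mixed signs, so H is indefinite -> x* is a saddle point.

saddle


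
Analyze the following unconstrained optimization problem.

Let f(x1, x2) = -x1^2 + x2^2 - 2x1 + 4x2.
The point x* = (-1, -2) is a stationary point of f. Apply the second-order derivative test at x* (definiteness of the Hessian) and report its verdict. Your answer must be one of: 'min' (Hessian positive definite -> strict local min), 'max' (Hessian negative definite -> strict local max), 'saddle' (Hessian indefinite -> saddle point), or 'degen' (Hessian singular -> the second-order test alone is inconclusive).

Compute the Hessian H = grad^2 f:
  H = [[-2, 0], [0, 2]]
Verify stationarity: grad f(x*) = H x* + g = (0, 0).
Eigenvalues of H: -2, 2.
Eigenvalues have mixed signs, so H is indefinite -> x* is a saddle point.

saddle


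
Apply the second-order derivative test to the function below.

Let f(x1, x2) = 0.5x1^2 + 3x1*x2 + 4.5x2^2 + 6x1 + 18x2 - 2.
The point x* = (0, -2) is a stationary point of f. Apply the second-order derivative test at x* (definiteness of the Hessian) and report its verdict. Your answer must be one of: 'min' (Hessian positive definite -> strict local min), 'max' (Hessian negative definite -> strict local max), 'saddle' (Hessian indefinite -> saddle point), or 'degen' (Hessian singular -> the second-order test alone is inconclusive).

Compute the Hessian H = grad^2 f:
  H = [[1, 3], [3, 9]]
Verify stationarity: grad f(x*) = H x* + g = (0, 0).
Eigenvalues of H: 0, 10.
H has a zero eigenvalue (singular; positive semidefinite but not definite), so H is neither positive definite, negative definite, nor indefinite. The second-order test alone is inconclusive -> degen.
(Indeed, f is constant along the null direction of H through x*, so x* is not a strict local extremum.)

degen


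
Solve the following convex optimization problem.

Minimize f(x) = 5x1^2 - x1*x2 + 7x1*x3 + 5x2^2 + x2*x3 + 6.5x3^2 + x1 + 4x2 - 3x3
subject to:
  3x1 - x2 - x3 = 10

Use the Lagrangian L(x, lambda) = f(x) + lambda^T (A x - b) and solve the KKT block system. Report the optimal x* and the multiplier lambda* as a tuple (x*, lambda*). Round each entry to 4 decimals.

Form the Lagrangian:
  L(x, lambda) = (1/2) x^T Q x + c^T x + lambda^T (A x - b)
Stationarity (grad_x L = 0): Q x + c + A^T lambda = 0.
Primal feasibility: A x = b.

This gives the KKT block system:
  [ Q   A^T ] [ x     ]   [-c ]
  [ A    0  ] [ lambda ] = [ b ]

Solving the linear system:
  x*      = (2.6286, -0.54, -1.5741)
  lambda* = (-5.6026)
  f(x*)   = 30.6085

x* = (2.6286, -0.54, -1.5741), lambda* = (-5.6026)


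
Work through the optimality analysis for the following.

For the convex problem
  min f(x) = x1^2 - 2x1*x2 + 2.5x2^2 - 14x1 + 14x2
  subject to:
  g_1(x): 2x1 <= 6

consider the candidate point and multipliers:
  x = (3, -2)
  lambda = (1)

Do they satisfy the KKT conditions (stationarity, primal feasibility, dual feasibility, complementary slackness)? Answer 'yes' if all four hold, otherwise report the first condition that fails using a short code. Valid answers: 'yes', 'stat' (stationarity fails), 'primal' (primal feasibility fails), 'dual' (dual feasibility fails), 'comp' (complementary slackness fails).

Gradient of f: grad f(x) = Q x + c = (-4, -2)
Constraint values g_i(x) = a_i^T x - b_i:
  g_1((3, -2)) = 0
Stationarity residual: grad f(x) + sum_i lambda_i a_i = (-2, -2)
  -> stationarity FAILS
Primal feasibility (all g_i <= 0): OK
Dual feasibility (all lambda_i >= 0): OK
Complementary slackness (lambda_i * g_i(x) = 0 for all i): OK

Verdict: the first failing condition is stationarity -> stat.

stat


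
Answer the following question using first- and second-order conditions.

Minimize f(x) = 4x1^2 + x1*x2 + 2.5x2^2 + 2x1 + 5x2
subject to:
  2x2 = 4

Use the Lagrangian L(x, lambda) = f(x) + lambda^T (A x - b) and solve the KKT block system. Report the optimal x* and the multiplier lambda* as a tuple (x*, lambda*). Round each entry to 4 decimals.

Form the Lagrangian:
  L(x, lambda) = (1/2) x^T Q x + c^T x + lambda^T (A x - b)
Stationarity (grad_x L = 0): Q x + c + A^T lambda = 0.
Primal feasibility: A x = b.

This gives the KKT block system:
  [ Q   A^T ] [ x     ]   [-c ]
  [ A    0  ] [ lambda ] = [ b ]

Solving the linear system:
  x*      = (-0.5, 2)
  lambda* = (-7.25)
  f(x*)   = 19

x* = (-0.5, 2), lambda* = (-7.25)


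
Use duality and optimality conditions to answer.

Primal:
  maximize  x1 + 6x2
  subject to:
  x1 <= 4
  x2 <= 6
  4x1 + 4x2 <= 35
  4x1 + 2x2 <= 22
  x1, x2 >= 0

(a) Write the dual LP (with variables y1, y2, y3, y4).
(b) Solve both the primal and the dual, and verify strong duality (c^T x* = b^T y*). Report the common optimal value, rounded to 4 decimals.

The standard primal-dual pair for 'max c^T x s.t. A x <= b, x >= 0' is:
  Dual:  min b^T y  s.t.  A^T y >= c,  y >= 0.

So the dual LP is:
  minimize  4y1 + 6y2 + 35y3 + 22y4
  subject to:
    y1 + 4y3 + 4y4 >= 1
    y2 + 4y3 + 2y4 >= 6
    y1, y2, y3, y4 >= 0

Solving the primal: x* = (2.5, 6).
  primal value c^T x* = 38.5.
Solving the dual: y* = (0, 5.5, 0, 0.25).
  dual value b^T y* = 38.5.
Strong duality: c^T x* = b^T y*. Confirmed.

38.5


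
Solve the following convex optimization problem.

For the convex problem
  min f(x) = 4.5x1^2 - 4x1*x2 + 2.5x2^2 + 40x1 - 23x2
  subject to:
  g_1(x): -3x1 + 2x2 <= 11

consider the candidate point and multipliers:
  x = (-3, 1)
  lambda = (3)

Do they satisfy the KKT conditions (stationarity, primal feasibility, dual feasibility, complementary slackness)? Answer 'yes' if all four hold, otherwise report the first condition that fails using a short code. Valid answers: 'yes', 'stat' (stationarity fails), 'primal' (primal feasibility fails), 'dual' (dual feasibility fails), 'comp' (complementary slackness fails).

Gradient of f: grad f(x) = Q x + c = (9, -6)
Constraint values g_i(x) = a_i^T x - b_i:
  g_1((-3, 1)) = 0
Stationarity residual: grad f(x) + sum_i lambda_i a_i = (0, 0)
  -> stationarity OK
Primal feasibility (all g_i <= 0): OK
Dual feasibility (all lambda_i >= 0): OK
Complementary slackness (lambda_i * g_i(x) = 0 for all i): OK

Verdict: yes, KKT holds.

yes


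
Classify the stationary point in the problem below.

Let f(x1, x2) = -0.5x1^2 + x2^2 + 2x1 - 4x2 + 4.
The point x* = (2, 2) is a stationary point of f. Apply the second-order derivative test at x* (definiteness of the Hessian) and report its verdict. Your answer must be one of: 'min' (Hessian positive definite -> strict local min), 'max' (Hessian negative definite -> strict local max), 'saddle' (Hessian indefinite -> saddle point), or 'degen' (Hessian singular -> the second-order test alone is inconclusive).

Compute the Hessian H = grad^2 f:
  H = [[-1, 0], [0, 2]]
Verify stationarity: grad f(x*) = H x* + g = (0, 0).
Eigenvalues of H: -1, 2.
Eigenvalues have mixed signs, so H is indefinite -> x* is a saddle point.

saddle


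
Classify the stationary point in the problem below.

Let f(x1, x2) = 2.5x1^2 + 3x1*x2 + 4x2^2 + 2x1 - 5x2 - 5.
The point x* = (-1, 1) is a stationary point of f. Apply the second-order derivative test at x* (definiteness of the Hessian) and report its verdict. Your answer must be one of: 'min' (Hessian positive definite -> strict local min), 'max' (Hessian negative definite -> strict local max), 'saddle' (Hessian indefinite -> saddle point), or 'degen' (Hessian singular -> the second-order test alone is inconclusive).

Compute the Hessian H = grad^2 f:
  H = [[5, 3], [3, 8]]
Verify stationarity: grad f(x*) = H x* + g = (0, 0).
Eigenvalues of H: 3.1459, 9.8541.
Both eigenvalues > 0, so H is positive definite -> x* is a strict local min.

min


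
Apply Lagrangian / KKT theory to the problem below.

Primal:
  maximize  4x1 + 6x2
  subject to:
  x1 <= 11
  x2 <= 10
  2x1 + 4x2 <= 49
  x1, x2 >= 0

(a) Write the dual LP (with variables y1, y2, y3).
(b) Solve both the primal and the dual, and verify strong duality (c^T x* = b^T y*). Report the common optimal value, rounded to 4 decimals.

The standard primal-dual pair for 'max c^T x s.t. A x <= b, x >= 0' is:
  Dual:  min b^T y  s.t.  A^T y >= c,  y >= 0.

So the dual LP is:
  minimize  11y1 + 10y2 + 49y3
  subject to:
    y1 + 2y3 >= 4
    y2 + 4y3 >= 6
    y1, y2, y3 >= 0

Solving the primal: x* = (11, 6.75).
  primal value c^T x* = 84.5.
Solving the dual: y* = (1, 0, 1.5).
  dual value b^T y* = 84.5.
Strong duality: c^T x* = b^T y*. Confirmed.

84.5


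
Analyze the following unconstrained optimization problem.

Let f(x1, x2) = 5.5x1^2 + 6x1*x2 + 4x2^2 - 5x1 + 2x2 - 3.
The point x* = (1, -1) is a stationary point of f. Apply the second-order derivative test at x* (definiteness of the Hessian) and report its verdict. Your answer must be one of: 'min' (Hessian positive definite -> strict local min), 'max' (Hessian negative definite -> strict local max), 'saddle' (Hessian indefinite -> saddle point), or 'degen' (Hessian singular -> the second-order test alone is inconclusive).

Compute the Hessian H = grad^2 f:
  H = [[11, 6], [6, 8]]
Verify stationarity: grad f(x*) = H x* + g = (0, 0).
Eigenvalues of H: 3.3153, 15.6847.
Both eigenvalues > 0, so H is positive definite -> x* is a strict local min.

min


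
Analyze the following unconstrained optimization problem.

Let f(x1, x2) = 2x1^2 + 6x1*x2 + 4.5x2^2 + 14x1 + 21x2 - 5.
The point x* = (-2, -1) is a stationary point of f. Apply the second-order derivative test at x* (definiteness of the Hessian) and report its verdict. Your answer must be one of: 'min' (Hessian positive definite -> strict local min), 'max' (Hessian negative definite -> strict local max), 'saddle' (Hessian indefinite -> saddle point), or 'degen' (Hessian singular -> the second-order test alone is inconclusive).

Compute the Hessian H = grad^2 f:
  H = [[4, 6], [6, 9]]
Verify stationarity: grad f(x*) = H x* + g = (0, 0).
Eigenvalues of H: 0, 13.
H has a zero eigenvalue (singular; positive semidefinite but not definite), so H is neither positive definite, negative definite, nor indefinite. The second-order test alone is inconclusive -> degen.
(Indeed, f is constant along the null direction of H through x*, so x* is not a strict local extremum.)

degen


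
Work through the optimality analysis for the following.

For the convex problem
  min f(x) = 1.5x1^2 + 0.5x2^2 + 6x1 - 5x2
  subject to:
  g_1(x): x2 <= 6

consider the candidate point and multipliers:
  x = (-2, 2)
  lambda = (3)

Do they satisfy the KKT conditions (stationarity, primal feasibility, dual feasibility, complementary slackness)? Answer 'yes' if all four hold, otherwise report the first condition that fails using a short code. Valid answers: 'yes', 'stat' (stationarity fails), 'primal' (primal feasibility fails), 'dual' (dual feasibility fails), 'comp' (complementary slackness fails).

Gradient of f: grad f(x) = Q x + c = (0, -3)
Constraint values g_i(x) = a_i^T x - b_i:
  g_1((-2, 2)) = -4
Stationarity residual: grad f(x) + sum_i lambda_i a_i = (0, 0)
  -> stationarity OK
Primal feasibility (all g_i <= 0): OK
Dual feasibility (all lambda_i >= 0): OK
Complementary slackness (lambda_i * g_i(x) = 0 for all i): FAILS

Verdict: the first failing condition is complementary_slackness -> comp.

comp


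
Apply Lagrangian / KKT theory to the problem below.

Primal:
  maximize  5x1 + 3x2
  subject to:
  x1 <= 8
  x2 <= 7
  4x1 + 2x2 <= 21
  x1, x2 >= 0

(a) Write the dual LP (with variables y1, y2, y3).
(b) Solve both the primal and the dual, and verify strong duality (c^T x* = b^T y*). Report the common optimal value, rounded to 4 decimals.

The standard primal-dual pair for 'max c^T x s.t. A x <= b, x >= 0' is:
  Dual:  min b^T y  s.t.  A^T y >= c,  y >= 0.

So the dual LP is:
  minimize  8y1 + 7y2 + 21y3
  subject to:
    y1 + 4y3 >= 5
    y2 + 2y3 >= 3
    y1, y2, y3 >= 0

Solving the primal: x* = (1.75, 7).
  primal value c^T x* = 29.75.
Solving the dual: y* = (0, 0.5, 1.25).
  dual value b^T y* = 29.75.
Strong duality: c^T x* = b^T y*. Confirmed.

29.75


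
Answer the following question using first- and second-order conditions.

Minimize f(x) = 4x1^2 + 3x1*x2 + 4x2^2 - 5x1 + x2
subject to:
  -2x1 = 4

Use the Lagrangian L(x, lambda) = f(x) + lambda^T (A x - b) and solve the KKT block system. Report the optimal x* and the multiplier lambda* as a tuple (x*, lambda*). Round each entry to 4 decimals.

Form the Lagrangian:
  L(x, lambda) = (1/2) x^T Q x + c^T x + lambda^T (A x - b)
Stationarity (grad_x L = 0): Q x + c + A^T lambda = 0.
Primal feasibility: A x = b.

This gives the KKT block system:
  [ Q   A^T ] [ x     ]   [-c ]
  [ A    0  ] [ lambda ] = [ b ]

Solving the linear system:
  x*      = (-2, 0.625)
  lambda* = (-9.5625)
  f(x*)   = 24.4375

x* = (-2, 0.625), lambda* = (-9.5625)


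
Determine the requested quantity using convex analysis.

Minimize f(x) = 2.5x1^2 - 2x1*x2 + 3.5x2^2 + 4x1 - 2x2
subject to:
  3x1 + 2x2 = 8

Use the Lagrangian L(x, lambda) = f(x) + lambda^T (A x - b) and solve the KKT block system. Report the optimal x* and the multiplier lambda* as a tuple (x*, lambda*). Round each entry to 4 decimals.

Form the Lagrangian:
  L(x, lambda) = (1/2) x^T Q x + c^T x + lambda^T (A x - b)
Stationarity (grad_x L = 0): Q x + c + A^T lambda = 0.
Primal feasibility: A x = b.

This gives the KKT block system:
  [ Q   A^T ] [ x     ]   [-c ]
  [ A    0  ] [ lambda ] = [ b ]

Solving the linear system:
  x*      = (1.6075, 1.5888)
  lambda* = (-2.9533)
  f(x*)   = 13.4393

x* = (1.6075, 1.5888), lambda* = (-2.9533)


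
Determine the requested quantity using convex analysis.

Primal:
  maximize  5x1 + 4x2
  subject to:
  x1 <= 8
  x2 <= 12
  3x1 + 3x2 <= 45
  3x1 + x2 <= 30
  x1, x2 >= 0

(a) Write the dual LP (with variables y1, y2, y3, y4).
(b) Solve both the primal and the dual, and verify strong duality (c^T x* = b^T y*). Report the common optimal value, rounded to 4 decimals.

The standard primal-dual pair for 'max c^T x s.t. A x <= b, x >= 0' is:
  Dual:  min b^T y  s.t.  A^T y >= c,  y >= 0.

So the dual LP is:
  minimize  8y1 + 12y2 + 45y3 + 30y4
  subject to:
    y1 + 3y3 + 3y4 >= 5
    y2 + 3y3 + y4 >= 4
    y1, y2, y3, y4 >= 0

Solving the primal: x* = (7.5, 7.5).
  primal value c^T x* = 67.5.
Solving the dual: y* = (0, 0, 1.1667, 0.5).
  dual value b^T y* = 67.5.
Strong duality: c^T x* = b^T y*. Confirmed.

67.5


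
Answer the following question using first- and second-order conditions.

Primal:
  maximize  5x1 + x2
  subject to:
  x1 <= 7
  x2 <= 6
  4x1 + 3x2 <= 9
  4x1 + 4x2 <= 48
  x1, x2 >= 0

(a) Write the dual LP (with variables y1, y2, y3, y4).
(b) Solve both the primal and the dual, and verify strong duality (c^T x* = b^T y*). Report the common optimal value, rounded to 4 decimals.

The standard primal-dual pair for 'max c^T x s.t. A x <= b, x >= 0' is:
  Dual:  min b^T y  s.t.  A^T y >= c,  y >= 0.

So the dual LP is:
  minimize  7y1 + 6y2 + 9y3 + 48y4
  subject to:
    y1 + 4y3 + 4y4 >= 5
    y2 + 3y3 + 4y4 >= 1
    y1, y2, y3, y4 >= 0

Solving the primal: x* = (2.25, 0).
  primal value c^T x* = 11.25.
Solving the dual: y* = (0, 0, 1.25, 0).
  dual value b^T y* = 11.25.
Strong duality: c^T x* = b^T y*. Confirmed.

11.25


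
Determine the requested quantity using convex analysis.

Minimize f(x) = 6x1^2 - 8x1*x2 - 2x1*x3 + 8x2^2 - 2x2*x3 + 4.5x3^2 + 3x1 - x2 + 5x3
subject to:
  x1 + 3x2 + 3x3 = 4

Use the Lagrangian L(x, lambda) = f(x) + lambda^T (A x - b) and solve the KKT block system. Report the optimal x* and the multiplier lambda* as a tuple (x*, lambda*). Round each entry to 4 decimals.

Form the Lagrangian:
  L(x, lambda) = (1/2) x^T Q x + c^T x + lambda^T (A x - b)
Stationarity (grad_x L = 0): Q x + c + A^T lambda = 0.
Primal feasibility: A x = b.

This gives the KKT block system:
  [ Q   A^T ] [ x     ]   [-c ]
  [ A    0  ] [ lambda ] = [ b ]

Solving the linear system:
  x*      = (0.4946, 0.7524, 0.416)
  lambda* = (-2.0834)
  f(x*)   = 5.5726

x* = (0.4946, 0.7524, 0.416), lambda* = (-2.0834)


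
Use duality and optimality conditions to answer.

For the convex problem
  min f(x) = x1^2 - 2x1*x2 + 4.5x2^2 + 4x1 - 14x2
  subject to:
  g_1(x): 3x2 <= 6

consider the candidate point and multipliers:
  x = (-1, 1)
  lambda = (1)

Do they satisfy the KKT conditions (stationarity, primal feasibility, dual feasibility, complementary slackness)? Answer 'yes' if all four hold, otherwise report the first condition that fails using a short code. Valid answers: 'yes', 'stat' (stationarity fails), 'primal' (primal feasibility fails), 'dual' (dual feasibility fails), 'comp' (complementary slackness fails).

Gradient of f: grad f(x) = Q x + c = (0, -3)
Constraint values g_i(x) = a_i^T x - b_i:
  g_1((-1, 1)) = -3
Stationarity residual: grad f(x) + sum_i lambda_i a_i = (0, 0)
  -> stationarity OK
Primal feasibility (all g_i <= 0): OK
Dual feasibility (all lambda_i >= 0): OK
Complementary slackness (lambda_i * g_i(x) = 0 for all i): FAILS

Verdict: the first failing condition is complementary_slackness -> comp.

comp


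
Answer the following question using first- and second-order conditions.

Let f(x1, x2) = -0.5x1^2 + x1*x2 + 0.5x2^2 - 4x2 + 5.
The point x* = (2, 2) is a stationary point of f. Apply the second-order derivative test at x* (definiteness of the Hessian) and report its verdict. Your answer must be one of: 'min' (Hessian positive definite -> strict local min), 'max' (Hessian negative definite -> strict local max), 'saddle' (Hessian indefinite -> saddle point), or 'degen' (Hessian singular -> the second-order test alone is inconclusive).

Compute the Hessian H = grad^2 f:
  H = [[-1, 1], [1, 1]]
Verify stationarity: grad f(x*) = H x* + g = (0, 0).
Eigenvalues of H: -1.4142, 1.4142.
Eigenvalues have mixed signs, so H is indefinite -> x* is a saddle point.

saddle


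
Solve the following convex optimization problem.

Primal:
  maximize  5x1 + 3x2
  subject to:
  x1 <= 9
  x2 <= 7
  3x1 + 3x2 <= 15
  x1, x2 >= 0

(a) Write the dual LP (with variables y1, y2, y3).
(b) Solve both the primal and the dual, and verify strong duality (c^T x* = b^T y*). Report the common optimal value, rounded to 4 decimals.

The standard primal-dual pair for 'max c^T x s.t. A x <= b, x >= 0' is:
  Dual:  min b^T y  s.t.  A^T y >= c,  y >= 0.

So the dual LP is:
  minimize  9y1 + 7y2 + 15y3
  subject to:
    y1 + 3y3 >= 5
    y2 + 3y3 >= 3
    y1, y2, y3 >= 0

Solving the primal: x* = (5, 0).
  primal value c^T x* = 25.
Solving the dual: y* = (0, 0, 1.6667).
  dual value b^T y* = 25.
Strong duality: c^T x* = b^T y*. Confirmed.

25


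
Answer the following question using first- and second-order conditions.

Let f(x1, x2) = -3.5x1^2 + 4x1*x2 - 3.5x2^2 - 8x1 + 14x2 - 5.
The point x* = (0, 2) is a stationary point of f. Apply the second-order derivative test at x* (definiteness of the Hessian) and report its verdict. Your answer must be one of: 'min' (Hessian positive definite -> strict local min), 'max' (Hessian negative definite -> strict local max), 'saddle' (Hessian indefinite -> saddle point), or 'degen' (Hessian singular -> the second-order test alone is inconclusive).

Compute the Hessian H = grad^2 f:
  H = [[-7, 4], [4, -7]]
Verify stationarity: grad f(x*) = H x* + g = (0, 0).
Eigenvalues of H: -11, -3.
Both eigenvalues < 0, so H is negative definite -> x* is a strict local max.

max


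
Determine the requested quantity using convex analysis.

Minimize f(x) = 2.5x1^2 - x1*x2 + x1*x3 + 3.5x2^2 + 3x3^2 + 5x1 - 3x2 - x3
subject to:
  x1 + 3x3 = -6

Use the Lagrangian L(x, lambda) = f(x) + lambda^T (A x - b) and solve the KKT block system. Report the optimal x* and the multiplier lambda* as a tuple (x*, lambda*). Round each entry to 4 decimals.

Form the Lagrangian:
  L(x, lambda) = (1/2) x^T Q x + c^T x + lambda^T (A x - b)
Stationarity (grad_x L = 0): Q x + c + A^T lambda = 0.
Primal feasibility: A x = b.

This gives the KKT block system:
  [ Q   A^T ] [ x     ]   [-c ]
  [ A    0  ] [ lambda ] = [ b ]

Solving the linear system:
  x*      = (-1.4216, 0.2255, -1.5261)
  lambda* = (3.8595)
  f(x*)   = 8.4493

x* = (-1.4216, 0.2255, -1.5261), lambda* = (3.8595)


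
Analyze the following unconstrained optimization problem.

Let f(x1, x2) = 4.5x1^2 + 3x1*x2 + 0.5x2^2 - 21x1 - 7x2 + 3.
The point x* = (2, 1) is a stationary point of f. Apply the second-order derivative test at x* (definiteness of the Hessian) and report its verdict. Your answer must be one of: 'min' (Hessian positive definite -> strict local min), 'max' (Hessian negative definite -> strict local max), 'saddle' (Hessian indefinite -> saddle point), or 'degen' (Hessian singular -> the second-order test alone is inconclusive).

Compute the Hessian H = grad^2 f:
  H = [[9, 3], [3, 1]]
Verify stationarity: grad f(x*) = H x* + g = (0, 0).
Eigenvalues of H: 0, 10.
H has a zero eigenvalue (singular; positive semidefinite but not definite), so H is neither positive definite, negative definite, nor indefinite. The second-order test alone is inconclusive -> degen.
(Indeed, f is constant along the null direction of H through x*, so x* is not a strict local extremum.)

degen


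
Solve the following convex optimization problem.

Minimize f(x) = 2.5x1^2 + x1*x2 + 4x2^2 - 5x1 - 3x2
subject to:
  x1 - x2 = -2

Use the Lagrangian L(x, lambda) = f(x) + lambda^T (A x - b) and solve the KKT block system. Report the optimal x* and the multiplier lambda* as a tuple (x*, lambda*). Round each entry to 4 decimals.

Form the Lagrangian:
  L(x, lambda) = (1/2) x^T Q x + c^T x + lambda^T (A x - b)
Stationarity (grad_x L = 0): Q x + c + A^T lambda = 0.
Primal feasibility: A x = b.

This gives the KKT block system:
  [ Q   A^T ] [ x     ]   [-c ]
  [ A    0  ] [ lambda ] = [ b ]

Solving the linear system:
  x*      = (-0.6667, 1.3333)
  lambda* = (7)
  f(x*)   = 6.6667

x* = (-0.6667, 1.3333), lambda* = (7)


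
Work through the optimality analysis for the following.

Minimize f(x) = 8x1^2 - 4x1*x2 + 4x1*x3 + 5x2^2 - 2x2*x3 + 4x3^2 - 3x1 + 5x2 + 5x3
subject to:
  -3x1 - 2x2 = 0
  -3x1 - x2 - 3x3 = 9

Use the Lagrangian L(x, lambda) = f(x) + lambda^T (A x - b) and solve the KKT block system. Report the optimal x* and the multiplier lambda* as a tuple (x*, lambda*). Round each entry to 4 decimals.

Form the Lagrangian:
  L(x, lambda) = (1/2) x^T Q x + c^T x + lambda^T (A x - b)
Stationarity (grad_x L = 0): Q x + c + A^T lambda = 0.
Primal feasibility: A x = b.

This gives the KKT block system:
  [ Q   A^T ] [ x     ]   [-c ]
  [ A    0  ] [ lambda ] = [ b ]

Solving the linear system:
  x*      = (0.4835, -0.7253, -3.2418)
  lambda* = (4.0733, -5.8498)
  f(x*)   = 15.6813

x* = (0.4835, -0.7253, -3.2418), lambda* = (4.0733, -5.8498)


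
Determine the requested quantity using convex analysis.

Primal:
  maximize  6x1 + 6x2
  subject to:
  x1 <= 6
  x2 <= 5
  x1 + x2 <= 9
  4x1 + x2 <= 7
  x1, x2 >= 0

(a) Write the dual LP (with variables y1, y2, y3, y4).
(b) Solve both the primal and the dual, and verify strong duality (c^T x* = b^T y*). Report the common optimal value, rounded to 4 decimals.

The standard primal-dual pair for 'max c^T x s.t. A x <= b, x >= 0' is:
  Dual:  min b^T y  s.t.  A^T y >= c,  y >= 0.

So the dual LP is:
  minimize  6y1 + 5y2 + 9y3 + 7y4
  subject to:
    y1 + y3 + 4y4 >= 6
    y2 + y3 + y4 >= 6
    y1, y2, y3, y4 >= 0

Solving the primal: x* = (0.5, 5).
  primal value c^T x* = 33.
Solving the dual: y* = (0, 4.5, 0, 1.5).
  dual value b^T y* = 33.
Strong duality: c^T x* = b^T y*. Confirmed.

33


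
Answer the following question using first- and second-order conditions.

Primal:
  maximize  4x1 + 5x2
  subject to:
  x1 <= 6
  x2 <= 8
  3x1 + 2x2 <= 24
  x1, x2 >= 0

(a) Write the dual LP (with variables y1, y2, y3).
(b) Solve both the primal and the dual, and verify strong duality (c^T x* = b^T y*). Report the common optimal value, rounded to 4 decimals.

The standard primal-dual pair for 'max c^T x s.t. A x <= b, x >= 0' is:
  Dual:  min b^T y  s.t.  A^T y >= c,  y >= 0.

So the dual LP is:
  minimize  6y1 + 8y2 + 24y3
  subject to:
    y1 + 3y3 >= 4
    y2 + 2y3 >= 5
    y1, y2, y3 >= 0

Solving the primal: x* = (2.6667, 8).
  primal value c^T x* = 50.6667.
Solving the dual: y* = (0, 2.3333, 1.3333).
  dual value b^T y* = 50.6667.
Strong duality: c^T x* = b^T y*. Confirmed.

50.6667


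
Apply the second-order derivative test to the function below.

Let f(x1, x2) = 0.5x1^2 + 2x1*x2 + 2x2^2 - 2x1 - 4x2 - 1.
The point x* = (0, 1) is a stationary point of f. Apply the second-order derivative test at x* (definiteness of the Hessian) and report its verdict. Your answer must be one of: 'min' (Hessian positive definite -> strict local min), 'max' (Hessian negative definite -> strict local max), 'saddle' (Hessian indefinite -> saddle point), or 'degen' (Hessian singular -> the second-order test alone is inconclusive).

Compute the Hessian H = grad^2 f:
  H = [[1, 2], [2, 4]]
Verify stationarity: grad f(x*) = H x* + g = (0, 0).
Eigenvalues of H: 0, 5.
H has a zero eigenvalue (singular; positive semidefinite but not definite), so H is neither positive definite, negative definite, nor indefinite. The second-order test alone is inconclusive -> degen.
(Indeed, f is constant along the null direction of H through x*, so x* is not a strict local extremum.)

degen


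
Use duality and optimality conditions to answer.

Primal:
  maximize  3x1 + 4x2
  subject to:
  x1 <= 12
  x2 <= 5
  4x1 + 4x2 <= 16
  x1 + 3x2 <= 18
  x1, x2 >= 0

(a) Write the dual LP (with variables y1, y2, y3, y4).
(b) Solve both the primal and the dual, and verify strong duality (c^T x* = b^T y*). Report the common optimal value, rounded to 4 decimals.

The standard primal-dual pair for 'max c^T x s.t. A x <= b, x >= 0' is:
  Dual:  min b^T y  s.t.  A^T y >= c,  y >= 0.

So the dual LP is:
  minimize  12y1 + 5y2 + 16y3 + 18y4
  subject to:
    y1 + 4y3 + y4 >= 3
    y2 + 4y3 + 3y4 >= 4
    y1, y2, y3, y4 >= 0

Solving the primal: x* = (0, 4).
  primal value c^T x* = 16.
Solving the dual: y* = (0, 0, 1, 0).
  dual value b^T y* = 16.
Strong duality: c^T x* = b^T y*. Confirmed.

16


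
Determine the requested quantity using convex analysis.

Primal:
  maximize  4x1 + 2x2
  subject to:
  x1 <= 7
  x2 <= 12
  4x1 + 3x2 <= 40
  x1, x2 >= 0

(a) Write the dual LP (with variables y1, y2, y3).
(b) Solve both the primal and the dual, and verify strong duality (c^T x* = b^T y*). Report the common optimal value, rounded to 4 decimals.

The standard primal-dual pair for 'max c^T x s.t. A x <= b, x >= 0' is:
  Dual:  min b^T y  s.t.  A^T y >= c,  y >= 0.

So the dual LP is:
  minimize  7y1 + 12y2 + 40y3
  subject to:
    y1 + 4y3 >= 4
    y2 + 3y3 >= 2
    y1, y2, y3 >= 0

Solving the primal: x* = (7, 4).
  primal value c^T x* = 36.
Solving the dual: y* = (1.3333, 0, 0.6667).
  dual value b^T y* = 36.
Strong duality: c^T x* = b^T y*. Confirmed.

36


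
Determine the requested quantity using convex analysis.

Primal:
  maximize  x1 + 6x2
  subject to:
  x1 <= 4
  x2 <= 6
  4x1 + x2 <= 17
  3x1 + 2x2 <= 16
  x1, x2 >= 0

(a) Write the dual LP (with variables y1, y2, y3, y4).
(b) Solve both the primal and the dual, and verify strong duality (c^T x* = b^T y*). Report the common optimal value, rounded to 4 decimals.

The standard primal-dual pair for 'max c^T x s.t. A x <= b, x >= 0' is:
  Dual:  min b^T y  s.t.  A^T y >= c,  y >= 0.

So the dual LP is:
  minimize  4y1 + 6y2 + 17y3 + 16y4
  subject to:
    y1 + 4y3 + 3y4 >= 1
    y2 + y3 + 2y4 >= 6
    y1, y2, y3, y4 >= 0

Solving the primal: x* = (1.3333, 6).
  primal value c^T x* = 37.3333.
Solving the dual: y* = (0, 5.3333, 0, 0.3333).
  dual value b^T y* = 37.3333.
Strong duality: c^T x* = b^T y*. Confirmed.

37.3333


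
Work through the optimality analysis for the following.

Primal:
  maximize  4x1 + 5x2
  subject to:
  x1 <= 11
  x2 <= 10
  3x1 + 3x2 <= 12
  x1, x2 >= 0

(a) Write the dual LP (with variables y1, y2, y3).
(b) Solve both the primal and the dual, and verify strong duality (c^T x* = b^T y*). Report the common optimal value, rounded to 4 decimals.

The standard primal-dual pair for 'max c^T x s.t. A x <= b, x >= 0' is:
  Dual:  min b^T y  s.t.  A^T y >= c,  y >= 0.

So the dual LP is:
  minimize  11y1 + 10y2 + 12y3
  subject to:
    y1 + 3y3 >= 4
    y2 + 3y3 >= 5
    y1, y2, y3 >= 0

Solving the primal: x* = (0, 4).
  primal value c^T x* = 20.
Solving the dual: y* = (0, 0, 1.6667).
  dual value b^T y* = 20.
Strong duality: c^T x* = b^T y*. Confirmed.

20


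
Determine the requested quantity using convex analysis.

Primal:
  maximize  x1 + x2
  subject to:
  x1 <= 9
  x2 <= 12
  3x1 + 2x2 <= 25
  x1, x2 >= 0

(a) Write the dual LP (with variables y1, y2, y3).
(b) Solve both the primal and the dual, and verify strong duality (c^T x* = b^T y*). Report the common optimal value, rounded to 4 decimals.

The standard primal-dual pair for 'max c^T x s.t. A x <= b, x >= 0' is:
  Dual:  min b^T y  s.t.  A^T y >= c,  y >= 0.

So the dual LP is:
  minimize  9y1 + 12y2 + 25y3
  subject to:
    y1 + 3y3 >= 1
    y2 + 2y3 >= 1
    y1, y2, y3 >= 0

Solving the primal: x* = (0.3333, 12).
  primal value c^T x* = 12.3333.
Solving the dual: y* = (0, 0.3333, 0.3333).
  dual value b^T y* = 12.3333.
Strong duality: c^T x* = b^T y*. Confirmed.

12.3333


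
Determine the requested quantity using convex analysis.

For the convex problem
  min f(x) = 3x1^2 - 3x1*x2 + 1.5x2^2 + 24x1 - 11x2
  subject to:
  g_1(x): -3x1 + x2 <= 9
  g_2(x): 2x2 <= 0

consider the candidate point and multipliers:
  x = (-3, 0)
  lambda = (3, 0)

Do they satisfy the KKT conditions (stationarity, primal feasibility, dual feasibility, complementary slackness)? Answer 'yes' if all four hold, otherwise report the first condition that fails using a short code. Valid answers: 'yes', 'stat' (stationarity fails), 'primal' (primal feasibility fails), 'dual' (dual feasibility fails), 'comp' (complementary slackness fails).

Gradient of f: grad f(x) = Q x + c = (6, -2)
Constraint values g_i(x) = a_i^T x - b_i:
  g_1((-3, 0)) = 0
  g_2((-3, 0)) = 0
Stationarity residual: grad f(x) + sum_i lambda_i a_i = (-3, 1)
  -> stationarity FAILS
Primal feasibility (all g_i <= 0): OK
Dual feasibility (all lambda_i >= 0): OK
Complementary slackness (lambda_i * g_i(x) = 0 for all i): OK

Verdict: the first failing condition is stationarity -> stat.

stat


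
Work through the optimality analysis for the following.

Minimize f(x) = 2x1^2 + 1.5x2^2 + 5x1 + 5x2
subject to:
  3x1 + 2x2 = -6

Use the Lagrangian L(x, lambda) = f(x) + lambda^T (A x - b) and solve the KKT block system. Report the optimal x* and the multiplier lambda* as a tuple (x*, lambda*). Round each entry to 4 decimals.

Form the Lagrangian:
  L(x, lambda) = (1/2) x^T Q x + c^T x + lambda^T (A x - b)
Stationarity (grad_x L = 0): Q x + c + A^T lambda = 0.
Primal feasibility: A x = b.

This gives the KKT block system:
  [ Q   A^T ] [ x     ]   [-c ]
  [ A    0  ] [ lambda ] = [ b ]

Solving the linear system:
  x*      = (-1.0233, -1.4651)
  lambda* = (-0.3023)
  f(x*)   = -7.1279

x* = (-1.0233, -1.4651), lambda* = (-0.3023)


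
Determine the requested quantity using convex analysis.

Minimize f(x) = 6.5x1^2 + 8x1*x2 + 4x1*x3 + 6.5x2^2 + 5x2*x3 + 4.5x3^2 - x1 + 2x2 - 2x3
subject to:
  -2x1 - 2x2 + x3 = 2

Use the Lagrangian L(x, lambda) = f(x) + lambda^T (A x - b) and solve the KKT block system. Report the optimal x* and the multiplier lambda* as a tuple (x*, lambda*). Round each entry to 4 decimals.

Form the Lagrangian:
  L(x, lambda) = (1/2) x^T Q x + c^T x + lambda^T (A x - b)
Stationarity (grad_x L = 0): Q x + c + A^T lambda = 0.
Primal feasibility: A x = b.

This gives the KKT block system:
  [ Q   A^T ] [ x     ]   [-c ]
  [ A    0  ] [ lambda ] = [ b ]

Solving the linear system:
  x*      = (0.0577, -0.6895, 0.7363)
  lambda* = (-1.4103)
  f(x*)   = -0.0445

x* = (0.0577, -0.6895, 0.7363), lambda* = (-1.4103)


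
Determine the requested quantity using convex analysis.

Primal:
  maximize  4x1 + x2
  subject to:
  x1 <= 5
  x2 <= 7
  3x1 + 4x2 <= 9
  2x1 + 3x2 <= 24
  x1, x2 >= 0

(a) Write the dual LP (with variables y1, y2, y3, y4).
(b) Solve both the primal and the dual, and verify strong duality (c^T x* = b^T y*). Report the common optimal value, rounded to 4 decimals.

The standard primal-dual pair for 'max c^T x s.t. A x <= b, x >= 0' is:
  Dual:  min b^T y  s.t.  A^T y >= c,  y >= 0.

So the dual LP is:
  minimize  5y1 + 7y2 + 9y3 + 24y4
  subject to:
    y1 + 3y3 + 2y4 >= 4
    y2 + 4y3 + 3y4 >= 1
    y1, y2, y3, y4 >= 0

Solving the primal: x* = (3, 0).
  primal value c^T x* = 12.
Solving the dual: y* = (0, 0, 1.3333, 0).
  dual value b^T y* = 12.
Strong duality: c^T x* = b^T y*. Confirmed.

12


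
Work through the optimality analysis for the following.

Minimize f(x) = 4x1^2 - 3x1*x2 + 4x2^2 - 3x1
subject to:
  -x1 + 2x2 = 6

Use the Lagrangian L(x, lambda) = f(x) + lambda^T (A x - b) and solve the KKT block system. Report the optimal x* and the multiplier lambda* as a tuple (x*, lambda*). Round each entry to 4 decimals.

Form the Lagrangian:
  L(x, lambda) = (1/2) x^T Q x + c^T x + lambda^T (A x - b)
Stationarity (grad_x L = 0): Q x + c + A^T lambda = 0.
Primal feasibility: A x = b.

This gives the KKT block system:
  [ Q   A^T ] [ x     ]   [-c ]
  [ A    0  ] [ lambda ] = [ b ]

Solving the linear system:
  x*      = (0, 3)
  lambda* = (-12)
  f(x*)   = 36

x* = (0, 3), lambda* = (-12)


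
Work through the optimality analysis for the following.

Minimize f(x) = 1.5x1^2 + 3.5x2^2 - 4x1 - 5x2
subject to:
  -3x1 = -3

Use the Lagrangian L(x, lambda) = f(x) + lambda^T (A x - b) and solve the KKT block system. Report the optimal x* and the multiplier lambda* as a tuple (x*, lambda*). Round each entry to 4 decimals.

Form the Lagrangian:
  L(x, lambda) = (1/2) x^T Q x + c^T x + lambda^T (A x - b)
Stationarity (grad_x L = 0): Q x + c + A^T lambda = 0.
Primal feasibility: A x = b.

This gives the KKT block system:
  [ Q   A^T ] [ x     ]   [-c ]
  [ A    0  ] [ lambda ] = [ b ]

Solving the linear system:
  x*      = (1, 0.7143)
  lambda* = (-0.3333)
  f(x*)   = -4.2857

x* = (1, 0.7143), lambda* = (-0.3333)


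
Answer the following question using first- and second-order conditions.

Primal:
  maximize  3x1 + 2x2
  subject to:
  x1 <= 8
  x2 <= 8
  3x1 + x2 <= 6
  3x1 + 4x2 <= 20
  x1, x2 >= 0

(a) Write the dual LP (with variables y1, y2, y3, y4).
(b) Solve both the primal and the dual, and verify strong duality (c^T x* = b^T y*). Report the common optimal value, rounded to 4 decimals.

The standard primal-dual pair for 'max c^T x s.t. A x <= b, x >= 0' is:
  Dual:  min b^T y  s.t.  A^T y >= c,  y >= 0.

So the dual LP is:
  minimize  8y1 + 8y2 + 6y3 + 20y4
  subject to:
    y1 + 3y3 + 3y4 >= 3
    y2 + y3 + 4y4 >= 2
    y1, y2, y3, y4 >= 0

Solving the primal: x* = (0.4444, 4.6667).
  primal value c^T x* = 10.6667.
Solving the dual: y* = (0, 0, 0.6667, 0.3333).
  dual value b^T y* = 10.6667.
Strong duality: c^T x* = b^T y*. Confirmed.

10.6667


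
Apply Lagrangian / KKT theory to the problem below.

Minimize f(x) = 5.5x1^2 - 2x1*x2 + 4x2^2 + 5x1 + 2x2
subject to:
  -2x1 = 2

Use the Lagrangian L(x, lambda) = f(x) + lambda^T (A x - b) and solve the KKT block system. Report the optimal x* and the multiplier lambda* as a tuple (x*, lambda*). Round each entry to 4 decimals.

Form the Lagrangian:
  L(x, lambda) = (1/2) x^T Q x + c^T x + lambda^T (A x - b)
Stationarity (grad_x L = 0): Q x + c + A^T lambda = 0.
Primal feasibility: A x = b.

This gives the KKT block system:
  [ Q   A^T ] [ x     ]   [-c ]
  [ A    0  ] [ lambda ] = [ b ]

Solving the linear system:
  x*      = (-1, -0.5)
  lambda* = (-2.5)
  f(x*)   = -0.5

x* = (-1, -0.5), lambda* = (-2.5)
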